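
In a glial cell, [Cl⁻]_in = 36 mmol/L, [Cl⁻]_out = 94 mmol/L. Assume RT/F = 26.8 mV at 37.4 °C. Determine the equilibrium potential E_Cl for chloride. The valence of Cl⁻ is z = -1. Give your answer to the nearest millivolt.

E = (26.8/z) · ln([Cl⁻]_out/[Cl⁻]_in) with z = -1.
For an anion, dividing by z = -1 reverses the sign.
= (26.8/-1) · ln(94/36) = -26.80 · ln(2.611)
= -26.80 · (0.9598) = -25.72 mV

-26 mV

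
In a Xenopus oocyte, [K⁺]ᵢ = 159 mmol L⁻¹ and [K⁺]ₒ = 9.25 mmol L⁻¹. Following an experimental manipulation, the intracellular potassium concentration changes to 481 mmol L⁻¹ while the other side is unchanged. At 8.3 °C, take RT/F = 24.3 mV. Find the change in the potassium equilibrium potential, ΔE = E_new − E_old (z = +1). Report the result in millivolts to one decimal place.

-26.9 mV

E_old = (24.3/1)·ln(9.25/159) = -69.12 mV
E_new = (24.3/1)·ln(9.25/481) = -96.02 mV
ΔE = -96.02 − (-69.12) = -26.90 mV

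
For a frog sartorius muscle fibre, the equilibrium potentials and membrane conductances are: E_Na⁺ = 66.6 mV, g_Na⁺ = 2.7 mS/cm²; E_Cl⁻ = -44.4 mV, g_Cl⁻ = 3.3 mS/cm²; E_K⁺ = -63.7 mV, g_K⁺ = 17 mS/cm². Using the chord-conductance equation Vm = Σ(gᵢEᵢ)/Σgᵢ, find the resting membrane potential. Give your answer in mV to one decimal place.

Σ gᵢEᵢ = 2.7·(66.6) + 3.3·(-44.4) + 17·(-63.7) = -1049.60
Σ gᵢ = 2.7 + 3.3 + 17 = 23
Vm = -1049.60 / 23 = -45.63 mV

-45.6 mV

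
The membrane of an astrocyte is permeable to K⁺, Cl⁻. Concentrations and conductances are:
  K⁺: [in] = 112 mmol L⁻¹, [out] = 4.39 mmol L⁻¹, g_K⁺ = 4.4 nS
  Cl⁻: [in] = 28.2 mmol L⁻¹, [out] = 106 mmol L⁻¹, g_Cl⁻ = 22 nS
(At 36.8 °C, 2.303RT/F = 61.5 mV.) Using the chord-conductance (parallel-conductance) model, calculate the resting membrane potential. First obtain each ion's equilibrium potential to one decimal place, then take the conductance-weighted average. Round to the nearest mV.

-44 mV

E_K⁺ = (61.5/1)·log₁₀(4.39/112) = -86.5 mV
E_Cl⁻ = (61.5/-1)·log₁₀(106/28.2) = -35.4 mV
Vm = (Σ gᵢEᵢ)/(Σ gᵢ) = (4.4·-86.5 + 22·-35.4) / (4.4 + 22)
= -1159.40 / 26.4 = -43.92 mV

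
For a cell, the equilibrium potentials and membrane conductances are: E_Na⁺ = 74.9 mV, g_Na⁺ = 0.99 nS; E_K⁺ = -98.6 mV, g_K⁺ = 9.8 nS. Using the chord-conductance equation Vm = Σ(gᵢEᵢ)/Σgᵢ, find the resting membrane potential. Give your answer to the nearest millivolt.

Σ gᵢEᵢ = 0.99·(74.9) + 9.8·(-98.6) = -892.13
Σ gᵢ = 0.99 + 9.8 = 10.79
Vm = -892.13 / 10.79 = -82.68 mV

-83 mV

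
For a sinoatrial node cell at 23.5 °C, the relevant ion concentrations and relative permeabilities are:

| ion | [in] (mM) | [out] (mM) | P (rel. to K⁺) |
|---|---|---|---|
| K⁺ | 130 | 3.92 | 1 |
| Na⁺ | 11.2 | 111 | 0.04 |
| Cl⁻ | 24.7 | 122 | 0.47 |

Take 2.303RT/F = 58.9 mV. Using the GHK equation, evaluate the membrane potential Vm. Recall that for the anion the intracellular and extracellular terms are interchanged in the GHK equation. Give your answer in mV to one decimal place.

Vm = 58.9 · log₁₀[(Σ P·[cation]ₒ + Σ P·[anion]ᵢ) / (Σ P·[cation]ᵢ + Σ P·[anion]ₒ)]
Numerator = 1×3.92 + 0.04×111 + 0.47×24.7 = 19.97
Denominator = 1×130 + 0.04×11.2 + 0.47×122 = 187.8
Vm = 58.9 · log₁₀(0.10634) = 58.9 × (-0.9733) = -57.33 mV

-57.3 mV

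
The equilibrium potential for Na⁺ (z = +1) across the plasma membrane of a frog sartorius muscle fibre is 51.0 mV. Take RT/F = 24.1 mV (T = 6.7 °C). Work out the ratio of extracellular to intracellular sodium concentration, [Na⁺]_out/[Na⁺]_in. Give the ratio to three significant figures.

ln([out]/[in]) = E·z/(24.1) = 51.0 × 1 / 24.1 = 2.1162
[out]/[in] = e^(2.1162) = 8.299

8.30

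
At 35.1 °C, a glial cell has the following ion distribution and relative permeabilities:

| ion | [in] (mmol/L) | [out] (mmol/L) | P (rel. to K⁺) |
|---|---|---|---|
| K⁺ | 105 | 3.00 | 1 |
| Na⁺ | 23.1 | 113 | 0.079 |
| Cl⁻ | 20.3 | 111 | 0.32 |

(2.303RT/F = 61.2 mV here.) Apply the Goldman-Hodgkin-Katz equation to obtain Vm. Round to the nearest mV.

Vm = 61.2 · log₁₀[(Σ P·[cation]ₒ + Σ P·[anion]ᵢ) / (Σ P·[cation]ᵢ + Σ P·[anion]ₒ)]
Numerator = 1×3.00 + 0.079×113 + 0.32×20.3 = 18.42
Denominator = 1×105 + 0.079×23.1 + 0.32×111 = 142.3
Vm = 61.2 · log₁₀(0.12943) = 61.2 × (-0.8880) = -54.34 mV

-54 mV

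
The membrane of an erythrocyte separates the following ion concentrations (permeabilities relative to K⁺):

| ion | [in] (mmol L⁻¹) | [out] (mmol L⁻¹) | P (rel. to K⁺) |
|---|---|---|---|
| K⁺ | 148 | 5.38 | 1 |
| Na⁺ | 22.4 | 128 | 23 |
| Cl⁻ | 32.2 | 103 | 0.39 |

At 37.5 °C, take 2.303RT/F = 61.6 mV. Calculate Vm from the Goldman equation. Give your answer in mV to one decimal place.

38.5 mV

Vm = 61.6 · log₁₀[(Σ P·[cation]ₒ + Σ P·[anion]ᵢ) / (Σ P·[cation]ᵢ + Σ P·[anion]ₒ)]
Numerator = 1×5.38 + 23×128 + 0.39×32.2 = 2962
Denominator = 1×148 + 23×22.4 + 0.39×103 = 703.4
Vm = 61.6 · log₁₀(4.2111) = 61.6 × (0.6244) = 38.46 mV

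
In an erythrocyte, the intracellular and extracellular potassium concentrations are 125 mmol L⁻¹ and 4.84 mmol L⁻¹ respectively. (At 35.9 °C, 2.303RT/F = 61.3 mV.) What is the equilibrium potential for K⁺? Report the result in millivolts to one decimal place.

E = (61.3/z) · log₁₀([K⁺]_out/[K⁺]_in) with z = +1.
= (61.3/1) · log₁₀(4.84/125) = 61.30 · log₁₀(0.03872)
= 61.30 · (-1.4121) = -86.56 mV

-86.6 mV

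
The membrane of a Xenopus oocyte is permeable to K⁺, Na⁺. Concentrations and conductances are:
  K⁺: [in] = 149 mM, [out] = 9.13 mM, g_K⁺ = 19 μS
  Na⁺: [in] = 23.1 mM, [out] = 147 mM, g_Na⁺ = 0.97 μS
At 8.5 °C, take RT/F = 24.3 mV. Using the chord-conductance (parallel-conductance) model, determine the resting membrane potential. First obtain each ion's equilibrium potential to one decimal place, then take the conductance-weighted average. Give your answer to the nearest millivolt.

-62 mV

E_K⁺ = (24.3/1)·ln(9.13/149) = -67.9 mV
E_Na⁺ = (24.3/1)·ln(147/23.1) = 45.0 mV
Vm = (Σ gᵢEᵢ)/(Σ gᵢ) = (19·-67.9 + 0.97·45.0) / (19 + 0.97)
= -1246.45 / 19.97 = -62.42 mV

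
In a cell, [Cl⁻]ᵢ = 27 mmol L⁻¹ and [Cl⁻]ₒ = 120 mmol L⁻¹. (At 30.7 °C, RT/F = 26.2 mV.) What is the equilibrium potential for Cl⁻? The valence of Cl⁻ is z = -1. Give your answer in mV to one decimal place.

E = (26.2/z) · ln([Cl⁻]_out/[Cl⁻]_in) with z = -1.
For an anion, dividing by z = -1 reverses the sign.
= (26.2/-1) · ln(120/27) = -26.20 · ln(4.444)
= -26.20 · (1.4917) = -39.08 mV

-39.1 mV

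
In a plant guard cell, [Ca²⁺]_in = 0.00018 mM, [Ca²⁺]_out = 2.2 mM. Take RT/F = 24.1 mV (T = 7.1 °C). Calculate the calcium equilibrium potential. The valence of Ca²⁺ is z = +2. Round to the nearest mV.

E = (24.1/z) · ln([Ca²⁺]_out/[Ca²⁺]_in) with z = +2.
= (24.1/2) · ln(2.2/0.00018) = 12.05 · ln(1.222e+04)
= 12.05 · (9.4110) = 113.40 mV

113 mV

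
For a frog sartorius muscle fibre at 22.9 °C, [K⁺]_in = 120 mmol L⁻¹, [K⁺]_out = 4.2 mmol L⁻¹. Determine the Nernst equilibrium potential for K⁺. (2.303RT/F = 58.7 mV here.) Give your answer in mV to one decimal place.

-85.5 mV

E = (58.7/z) · log₁₀([K⁺]_out/[K⁺]_in) with z = +1.
= (58.7/1) · log₁₀(4.2/120) = 58.70 · log₁₀(0.035)
= 58.70 · (-1.4559) = -85.46 mV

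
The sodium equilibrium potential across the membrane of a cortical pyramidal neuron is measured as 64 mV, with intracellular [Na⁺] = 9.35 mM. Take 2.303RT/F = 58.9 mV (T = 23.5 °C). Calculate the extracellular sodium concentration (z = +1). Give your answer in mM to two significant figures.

Nernst: E = (58.9/1) · log₁₀([out]/[in]), so log₁₀([out]/[in]) = 64.0 × 1 / 58.9 = 1.0866.
[out]/[in] = 10^(1.0866) = 12.21.
[out] = 12.21 × 9.35 = 114.1 mM.

110 mM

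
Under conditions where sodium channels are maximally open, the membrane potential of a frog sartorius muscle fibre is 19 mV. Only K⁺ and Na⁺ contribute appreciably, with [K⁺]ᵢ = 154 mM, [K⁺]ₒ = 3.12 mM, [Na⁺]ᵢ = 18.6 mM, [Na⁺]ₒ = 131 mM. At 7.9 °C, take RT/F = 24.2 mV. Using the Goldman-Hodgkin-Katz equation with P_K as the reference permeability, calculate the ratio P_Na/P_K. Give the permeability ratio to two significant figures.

Let α = P_Na/P_K. GHK: Vm = 24.2·ln[(Kₒ + α·Naₒ)/(Kᵢ + α·Naᵢ)].
e^(Vm/24.2) = e^(19.0/24.2) = 2.1927
So 2.1927·(Kᵢ + α·Naᵢ) = Kₒ + α·Naₒ → α = (2.1927·154.0 − 3.12) / (131.0 − 2.1927·18.6)
α = (337.7 − 3.12) / (131.0 − 40.78) = 334.6/90.22 = 3.708

3.7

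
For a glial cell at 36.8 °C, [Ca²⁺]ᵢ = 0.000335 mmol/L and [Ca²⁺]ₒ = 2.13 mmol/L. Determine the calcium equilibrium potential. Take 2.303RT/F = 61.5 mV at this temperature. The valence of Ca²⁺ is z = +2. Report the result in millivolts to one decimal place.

117.0 mV

E = (61.5/z) · log₁₀([Ca²⁺]_out/[Ca²⁺]_in) with z = +2.
= (61.5/2) · log₁₀(2.13/0.000335) = 30.75 · log₁₀(6358)
= 30.75 · (3.8033) = 116.95 mV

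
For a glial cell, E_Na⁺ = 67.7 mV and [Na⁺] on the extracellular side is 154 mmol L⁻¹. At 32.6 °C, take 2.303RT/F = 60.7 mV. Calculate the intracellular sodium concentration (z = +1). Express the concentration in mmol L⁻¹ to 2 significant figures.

12 mmol L⁻¹

Nernst: E = (60.7/1) · log₁₀([out]/[in]), so log₁₀([out]/[in]) = 67.7 × 1 / 60.7 = 1.1153.
[out]/[in] = 10^(1.1153) = 13.04.
[in] = 154 / 13.04 = 11.81 mmol L⁻¹.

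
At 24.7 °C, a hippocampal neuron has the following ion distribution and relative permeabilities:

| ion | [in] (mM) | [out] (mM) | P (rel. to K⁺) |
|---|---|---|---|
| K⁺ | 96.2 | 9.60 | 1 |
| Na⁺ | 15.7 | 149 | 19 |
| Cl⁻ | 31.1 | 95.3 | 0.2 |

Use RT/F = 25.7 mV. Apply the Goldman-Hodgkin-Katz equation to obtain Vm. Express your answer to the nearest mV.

Vm = 25.7 · ln[(Σ P·[cation]ₒ + Σ P·[anion]ᵢ) / (Σ P·[cation]ᵢ + Σ P·[anion]ₒ)]
Numerator = 1×9.60 + 19×149 + 0.2×31.1 = 2847
Denominator = 1×96.2 + 19×15.7 + 0.2×95.3 = 413.6
Vm = 25.7 · ln(6.8837) = 25.7 × (1.9292) = 49.58 mV

50 mV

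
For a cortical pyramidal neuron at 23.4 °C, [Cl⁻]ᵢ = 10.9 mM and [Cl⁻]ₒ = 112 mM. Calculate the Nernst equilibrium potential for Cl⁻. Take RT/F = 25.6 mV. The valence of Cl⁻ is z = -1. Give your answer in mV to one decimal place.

-59.6 mV

E = (25.6/z) · ln([Cl⁻]_out/[Cl⁻]_in) with z = -1.
For an anion, dividing by z = -1 reverses the sign.
= (25.6/-1) · ln(112/10.9) = -25.60 · ln(10.28)
= -25.60 · (2.3297) = -59.64 mV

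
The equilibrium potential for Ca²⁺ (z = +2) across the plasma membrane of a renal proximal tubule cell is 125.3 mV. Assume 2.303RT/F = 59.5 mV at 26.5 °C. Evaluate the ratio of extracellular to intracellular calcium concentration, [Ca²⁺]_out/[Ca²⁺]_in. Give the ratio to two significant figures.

16000

log₁₀([out]/[in]) = E·z/(59.5) = 125.3 × 2 / 59.5 = 4.2118
[out]/[in] = 10^(4.2118) = 1.628e+04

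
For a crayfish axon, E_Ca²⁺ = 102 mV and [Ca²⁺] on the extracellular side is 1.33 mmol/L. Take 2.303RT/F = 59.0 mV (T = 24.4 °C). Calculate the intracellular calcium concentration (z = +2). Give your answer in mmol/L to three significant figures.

Nernst: E = (59.0/2) · log₁₀([out]/[in]), so log₁₀([out]/[in]) = 102.0 × 2 / 59.0 = 3.4576.
[out]/[in] = 10^(3.4576) = 2868.
[in] = 1.33 / 2868 = 0.0004637 mmol/L.

0.000464 mmol/L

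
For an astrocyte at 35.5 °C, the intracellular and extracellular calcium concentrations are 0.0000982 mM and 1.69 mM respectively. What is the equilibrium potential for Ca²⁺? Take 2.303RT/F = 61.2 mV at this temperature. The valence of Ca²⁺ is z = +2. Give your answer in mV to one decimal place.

E = (61.2/z) · log₁₀([Ca²⁺]_out/[Ca²⁺]_in) with z = +2.
= (61.2/2) · log₁₀(1.69/0.0000982) = 30.60 · log₁₀(1.721e+04)
= 30.60 · (4.2358) = 129.61 mV

129.6 mV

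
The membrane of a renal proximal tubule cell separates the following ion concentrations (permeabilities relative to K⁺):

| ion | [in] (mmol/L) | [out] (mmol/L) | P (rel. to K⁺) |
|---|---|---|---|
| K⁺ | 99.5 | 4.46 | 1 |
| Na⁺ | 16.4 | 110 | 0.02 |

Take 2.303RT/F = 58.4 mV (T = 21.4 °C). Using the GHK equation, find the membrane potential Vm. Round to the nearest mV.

-69 mV

Vm = 58.4 · log₁₀[(Σ P·[cation]ₒ + Σ P·[anion]ᵢ) / (Σ P·[cation]ᵢ + Σ P·[anion]ₒ)]
Numerator = 1×4.46 + 0.02×110 = 6.66
Denominator = 1×99.5 + 0.02×16.4 = 99.83
Vm = 58.4 · log₁₀(0.066715) = 58.4 × (-1.1758) = -68.67 mV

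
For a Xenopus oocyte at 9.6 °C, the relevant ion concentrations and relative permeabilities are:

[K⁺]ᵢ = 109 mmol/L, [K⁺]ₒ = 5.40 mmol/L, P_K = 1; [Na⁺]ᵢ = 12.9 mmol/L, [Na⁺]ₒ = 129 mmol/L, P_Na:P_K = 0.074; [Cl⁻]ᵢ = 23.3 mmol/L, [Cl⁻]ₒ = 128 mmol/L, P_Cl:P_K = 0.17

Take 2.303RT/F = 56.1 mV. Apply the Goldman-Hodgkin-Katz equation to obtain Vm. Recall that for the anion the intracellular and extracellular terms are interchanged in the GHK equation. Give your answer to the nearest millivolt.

-47 mV

Vm = 56.1 · log₁₀[(Σ P·[cation]ₒ + Σ P·[anion]ᵢ) / (Σ P·[cation]ᵢ + Σ P·[anion]ₒ)]
Numerator = 1×5.40 + 0.074×129 + 0.17×23.3 = 18.91
Denominator = 1×109 + 0.074×12.9 + 0.17×128 = 131.7
Vm = 56.1 · log₁₀(0.14355) = 56.1 × (-0.8430) = -47.29 mV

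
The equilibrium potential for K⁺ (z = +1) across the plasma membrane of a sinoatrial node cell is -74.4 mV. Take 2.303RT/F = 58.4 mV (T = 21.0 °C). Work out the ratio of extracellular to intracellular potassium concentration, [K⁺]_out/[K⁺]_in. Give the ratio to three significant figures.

0.0532

log₁₀([out]/[in]) = E·z/(58.4) = -74.4 × 1 / 58.4 = -1.2740
[out]/[in] = 10^(-1.2740) = 0.05321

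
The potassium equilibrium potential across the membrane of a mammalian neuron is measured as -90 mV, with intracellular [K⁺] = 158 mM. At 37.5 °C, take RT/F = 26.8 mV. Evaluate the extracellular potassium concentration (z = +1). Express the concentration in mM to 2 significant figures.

Nernst: E = (26.8/1) · ln([out]/[in]), so ln([out]/[in]) = -90.0 × 1 / 26.8 = -3.3582.
[out]/[in] = e^(-3.3582) = 0.0348.
[out] = 0.0348 × 158 = 5.498 mM.

5.5 mM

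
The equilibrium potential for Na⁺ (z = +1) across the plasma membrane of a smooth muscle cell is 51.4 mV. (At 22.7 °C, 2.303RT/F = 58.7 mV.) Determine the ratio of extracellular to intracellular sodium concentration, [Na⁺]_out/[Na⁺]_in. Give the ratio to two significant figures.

log₁₀([out]/[in]) = E·z/(58.7) = 51.4 × 1 / 58.7 = 0.8756
[out]/[in] = 10^(0.8756) = 7.51

7.5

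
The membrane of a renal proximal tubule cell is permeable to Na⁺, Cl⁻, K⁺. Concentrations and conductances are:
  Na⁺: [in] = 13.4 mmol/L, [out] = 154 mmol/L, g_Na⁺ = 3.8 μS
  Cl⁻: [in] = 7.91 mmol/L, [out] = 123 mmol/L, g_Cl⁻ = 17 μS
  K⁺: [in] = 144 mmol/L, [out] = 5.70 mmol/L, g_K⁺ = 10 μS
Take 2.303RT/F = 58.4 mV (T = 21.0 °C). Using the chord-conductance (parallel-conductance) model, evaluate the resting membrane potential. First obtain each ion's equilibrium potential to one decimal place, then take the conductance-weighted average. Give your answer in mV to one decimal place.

-57.4 mV

E_Na⁺ = (58.4/1)·log₁₀(154/13.4) = 61.9 mV
E_Cl⁻ = (58.4/-1)·log₁₀(123/7.91) = -69.6 mV
E_K⁺ = (58.4/1)·log₁₀(5.70/144) = -81.9 mV
Vm = (Σ gᵢEᵢ)/(Σ gᵢ) = (3.8·61.9 + 17·-69.6 + 10·-81.9) / (3.8 + 17 + 10)
= -1766.98 / 30.8 = -57.37 mV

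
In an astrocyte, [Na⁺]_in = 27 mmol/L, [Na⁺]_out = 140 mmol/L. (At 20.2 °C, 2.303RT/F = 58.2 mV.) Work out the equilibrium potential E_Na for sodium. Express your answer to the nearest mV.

42 mV

E = (58.2/z) · log₁₀([Na⁺]_out/[Na⁺]_in) with z = +1.
= (58.2/1) · log₁₀(140/27) = 58.20 · log₁₀(5.185)
= 58.20 · (0.7148) = 41.60 mV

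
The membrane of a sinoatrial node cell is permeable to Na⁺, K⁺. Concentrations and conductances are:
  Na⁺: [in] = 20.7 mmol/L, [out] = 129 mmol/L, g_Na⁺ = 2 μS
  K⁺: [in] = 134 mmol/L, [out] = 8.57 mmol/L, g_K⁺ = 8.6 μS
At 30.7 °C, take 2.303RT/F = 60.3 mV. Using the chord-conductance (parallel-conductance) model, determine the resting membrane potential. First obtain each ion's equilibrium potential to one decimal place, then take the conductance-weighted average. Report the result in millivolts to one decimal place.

-49.4 mV

E_Na⁺ = (60.3/1)·log₁₀(129/20.7) = 47.9 mV
E_K⁺ = (60.3/1)·log₁₀(8.57/134) = -72.0 mV
Vm = (Σ gᵢEᵢ)/(Σ gᵢ) = (2·47.9 + 8.6·-72.0) / (2 + 8.6)
= -523.40 / 10.6 = -49.38 mV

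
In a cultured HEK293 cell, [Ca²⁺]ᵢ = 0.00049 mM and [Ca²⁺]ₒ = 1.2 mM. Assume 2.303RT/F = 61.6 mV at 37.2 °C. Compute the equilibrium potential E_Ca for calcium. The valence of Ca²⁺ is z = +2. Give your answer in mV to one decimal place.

E = (61.6/z) · log₁₀([Ca²⁺]_out/[Ca²⁺]_in) with z = +2.
= (61.6/2) · log₁₀(1.2/0.00049) = 30.80 · log₁₀(2449)
= 30.80 · (3.3890) = 104.38 mV

104.4 mV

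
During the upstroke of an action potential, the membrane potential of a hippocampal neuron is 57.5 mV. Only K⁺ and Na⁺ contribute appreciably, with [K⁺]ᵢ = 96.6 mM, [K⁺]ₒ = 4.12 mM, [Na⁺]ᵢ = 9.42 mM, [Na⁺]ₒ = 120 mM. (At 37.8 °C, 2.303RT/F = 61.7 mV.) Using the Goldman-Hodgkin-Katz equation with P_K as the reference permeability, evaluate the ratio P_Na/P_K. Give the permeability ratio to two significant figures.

21

Let α = P_Na/P_K. GHK: Vm = 61.7·log₁₀[(Kₒ + α·Naₒ)/(Kᵢ + α·Naᵢ)].
10^(Vm/61.7) = 10^(57.5/61.7) = 8.5493
So 8.5493·(Kᵢ + α·Naᵢ) = Kₒ + α·Naₒ → α = (8.5493·96.6 − 4.12) / (120.0 − 8.5493·9.42)
α = (825.9 − 4.12) / (120.0 − 80.53) = 821.7/39.47 = 20.82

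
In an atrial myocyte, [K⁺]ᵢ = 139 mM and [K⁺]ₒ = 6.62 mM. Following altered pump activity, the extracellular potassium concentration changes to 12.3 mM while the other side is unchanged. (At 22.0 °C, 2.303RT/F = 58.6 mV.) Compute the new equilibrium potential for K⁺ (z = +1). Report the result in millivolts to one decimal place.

After the shift: [K⁺]_out = 12.3, [K⁺]_in = 139 mM.
E_new = (58.6/1)·log₁₀(12.3/139) = 58.60 · (-1.0531) = -61.71 mV

-61.7 mV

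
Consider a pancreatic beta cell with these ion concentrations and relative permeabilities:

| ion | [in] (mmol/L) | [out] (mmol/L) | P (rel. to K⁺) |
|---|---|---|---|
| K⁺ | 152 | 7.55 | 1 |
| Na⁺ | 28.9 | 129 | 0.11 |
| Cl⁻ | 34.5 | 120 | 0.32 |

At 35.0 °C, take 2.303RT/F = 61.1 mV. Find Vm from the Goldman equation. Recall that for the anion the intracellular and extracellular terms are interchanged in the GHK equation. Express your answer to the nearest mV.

Vm = 61.1 · log₁₀[(Σ P·[cation]ₒ + Σ P·[anion]ᵢ) / (Σ P·[cation]ᵢ + Σ P·[anion]ₒ)]
Numerator = 1×7.55 + 0.11×129 + 0.32×34.5 = 32.78
Denominator = 1×152 + 0.11×28.9 + 0.32×120 = 193.6
Vm = 61.1 · log₁₀(0.16934) = 61.1 × (-0.7712) = -47.12 mV

-47 mV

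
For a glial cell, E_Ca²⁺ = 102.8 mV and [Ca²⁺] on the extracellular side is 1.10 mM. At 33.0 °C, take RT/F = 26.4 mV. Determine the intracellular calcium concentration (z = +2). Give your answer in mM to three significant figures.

0.000456 mM

Nernst: E = (26.4/2) · ln([out]/[in]), so ln([out]/[in]) = 102.8 × 2 / 26.4 = 7.7879.
[out]/[in] = e^(7.7879) = 2411.
[in] = 1.10 / 2411 = 0.0004562 mM.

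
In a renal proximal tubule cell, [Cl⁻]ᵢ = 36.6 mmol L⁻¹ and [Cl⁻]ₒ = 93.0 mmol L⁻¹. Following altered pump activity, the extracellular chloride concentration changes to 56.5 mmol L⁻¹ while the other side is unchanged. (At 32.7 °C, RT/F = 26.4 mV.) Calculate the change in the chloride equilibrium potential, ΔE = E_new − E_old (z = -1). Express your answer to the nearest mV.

E_old = (26.4/-1)·ln(93.0/36.6) = -24.62 mV
E_new = (26.4/-1)·ln(56.5/36.6) = -11.46 mV
ΔE = -11.46 − (-24.62) = 13.16 mV

13 mV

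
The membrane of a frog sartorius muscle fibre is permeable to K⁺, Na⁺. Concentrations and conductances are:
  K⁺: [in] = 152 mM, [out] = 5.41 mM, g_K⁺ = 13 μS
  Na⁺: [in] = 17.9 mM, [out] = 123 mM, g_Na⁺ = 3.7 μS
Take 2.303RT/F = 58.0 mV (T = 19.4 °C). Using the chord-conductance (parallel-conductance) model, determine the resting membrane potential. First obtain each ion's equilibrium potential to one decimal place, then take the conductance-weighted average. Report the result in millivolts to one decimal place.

-54.6 mV

E_K⁺ = (58.0/1)·log₁₀(5.41/152) = -84.0 mV
E_Na⁺ = (58.0/1)·log₁₀(123/17.9) = 48.5 mV
Vm = (Σ gᵢEᵢ)/(Σ gᵢ) = (13·-84.0 + 3.7·48.5) / (13 + 3.7)
= -912.55 / 16.7 = -54.64 mV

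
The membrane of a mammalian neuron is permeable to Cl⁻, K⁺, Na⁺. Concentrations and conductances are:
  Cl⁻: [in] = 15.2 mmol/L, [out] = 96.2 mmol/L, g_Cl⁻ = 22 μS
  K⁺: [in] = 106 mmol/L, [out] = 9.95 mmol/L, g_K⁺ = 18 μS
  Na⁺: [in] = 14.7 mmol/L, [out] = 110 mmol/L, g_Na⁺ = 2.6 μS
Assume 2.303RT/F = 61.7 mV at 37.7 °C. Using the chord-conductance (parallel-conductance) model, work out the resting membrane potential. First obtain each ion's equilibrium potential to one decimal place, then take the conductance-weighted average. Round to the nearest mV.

E_Cl⁻ = (61.7/-1)·log₁₀(96.2/15.2) = -49.4 mV
E_K⁺ = (61.7/1)·log₁₀(9.95/106) = -63.4 mV
E_Na⁺ = (61.7/1)·log₁₀(110/14.7) = 53.9 mV
Vm = (Σ gᵢEᵢ)/(Σ gᵢ) = (22·-49.4 + 18·-63.4 + 2.6·53.9) / (22 + 18 + 2.6)
= -2087.86 / 42.6 = -49.01 mV

-49 mV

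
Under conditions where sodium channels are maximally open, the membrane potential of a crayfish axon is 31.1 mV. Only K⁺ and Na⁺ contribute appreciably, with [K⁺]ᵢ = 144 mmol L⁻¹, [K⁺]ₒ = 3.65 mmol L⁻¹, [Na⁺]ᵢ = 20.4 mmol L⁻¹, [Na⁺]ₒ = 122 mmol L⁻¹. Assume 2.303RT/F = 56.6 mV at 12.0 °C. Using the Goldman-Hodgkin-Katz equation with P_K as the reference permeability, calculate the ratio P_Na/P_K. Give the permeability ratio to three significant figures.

Let α = P_Na/P_K. GHK: Vm = 56.6·log₁₀[(Kₒ + α·Naₒ)/(Kᵢ + α·Naᵢ)].
10^(Vm/56.6) = 10^(31.1/56.6) = 3.5438
So 3.5438·(Kᵢ + α·Naᵢ) = Kₒ + α·Naₒ → α = (3.5438·144.0 − 3.65) / (122.0 − 3.5438·20.4)
α = (510.3 − 3.65) / (122.0 − 72.29) = 506.7/49.71 = 10.19

10.2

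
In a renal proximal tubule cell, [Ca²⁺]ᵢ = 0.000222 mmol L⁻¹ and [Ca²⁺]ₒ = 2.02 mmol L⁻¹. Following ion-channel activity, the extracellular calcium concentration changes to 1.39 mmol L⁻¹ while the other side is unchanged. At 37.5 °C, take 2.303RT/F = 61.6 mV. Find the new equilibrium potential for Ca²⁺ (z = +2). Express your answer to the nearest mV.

After the shift: [Ca²⁺]_out = 1.39, [Ca²⁺]_in = 0.000222 mmol L⁻¹.
E_new = (61.6/2)·log₁₀(1.39/0.000222) = 30.80 · (3.7967) = 116.94 mV

117 mV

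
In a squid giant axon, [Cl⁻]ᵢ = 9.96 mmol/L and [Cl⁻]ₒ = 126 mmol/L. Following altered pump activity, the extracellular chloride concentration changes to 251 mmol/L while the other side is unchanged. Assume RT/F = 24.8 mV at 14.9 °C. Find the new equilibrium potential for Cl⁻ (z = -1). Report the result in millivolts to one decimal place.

After the shift: [Cl⁻]_out = 251, [Cl⁻]_in = 9.96 mmol/L.
E_new = (24.8/-1)·ln(251/9.96) = -24.80 · (3.2269) = -80.03 mV

-80.0 mV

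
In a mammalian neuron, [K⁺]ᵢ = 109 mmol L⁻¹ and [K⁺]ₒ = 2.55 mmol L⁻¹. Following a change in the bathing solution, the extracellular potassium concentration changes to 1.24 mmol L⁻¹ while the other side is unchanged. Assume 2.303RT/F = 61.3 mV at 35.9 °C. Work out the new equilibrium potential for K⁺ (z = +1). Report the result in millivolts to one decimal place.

-119.2 mV

After the shift: [K⁺]_out = 1.24, [K⁺]_in = 109 mmol L⁻¹.
E_new = (61.3/1)·log₁₀(1.24/109) = 61.30 · (-1.9440) = -119.17 mV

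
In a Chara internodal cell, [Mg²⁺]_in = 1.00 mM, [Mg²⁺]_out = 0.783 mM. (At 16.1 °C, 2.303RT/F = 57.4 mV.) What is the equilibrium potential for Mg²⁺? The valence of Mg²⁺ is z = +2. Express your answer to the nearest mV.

-3 mV

E = (57.4/z) · log₁₀([Mg²⁺]_out/[Mg²⁺]_in) with z = +2.
= (57.4/2) · log₁₀(0.783/1.00) = 28.70 · log₁₀(0.783)
= 28.70 · (-0.1062) = -3.05 mV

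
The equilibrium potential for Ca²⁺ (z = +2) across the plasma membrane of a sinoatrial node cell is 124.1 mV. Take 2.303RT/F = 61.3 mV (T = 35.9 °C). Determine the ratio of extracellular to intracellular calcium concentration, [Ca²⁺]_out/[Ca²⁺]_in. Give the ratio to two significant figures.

log₁₀([out]/[in]) = E·z/(61.3) = 124.1 × 2 / 61.3 = 4.0489
[out]/[in] = 10^(4.0489) = 1.119e+04

11000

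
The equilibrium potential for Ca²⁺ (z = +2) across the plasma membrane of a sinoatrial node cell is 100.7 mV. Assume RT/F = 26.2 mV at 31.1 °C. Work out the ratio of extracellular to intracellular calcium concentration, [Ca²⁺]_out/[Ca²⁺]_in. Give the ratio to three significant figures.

ln([out]/[in]) = E·z/(26.2) = 100.7 × 2 / 26.2 = 7.6870
[out]/[in] = e^(7.6870) = 2180

2180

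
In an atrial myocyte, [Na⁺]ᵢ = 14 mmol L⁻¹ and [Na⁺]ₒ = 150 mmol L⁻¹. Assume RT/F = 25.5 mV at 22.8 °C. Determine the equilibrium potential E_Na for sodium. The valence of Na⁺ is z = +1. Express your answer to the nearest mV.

60 mV

E = (25.5/z) · ln([Na⁺]_out/[Na⁺]_in) with z = +1.
= (25.5/1) · ln(150/14) = 25.50 · ln(10.71)
= 25.50 · (2.3716) = 60.48 mV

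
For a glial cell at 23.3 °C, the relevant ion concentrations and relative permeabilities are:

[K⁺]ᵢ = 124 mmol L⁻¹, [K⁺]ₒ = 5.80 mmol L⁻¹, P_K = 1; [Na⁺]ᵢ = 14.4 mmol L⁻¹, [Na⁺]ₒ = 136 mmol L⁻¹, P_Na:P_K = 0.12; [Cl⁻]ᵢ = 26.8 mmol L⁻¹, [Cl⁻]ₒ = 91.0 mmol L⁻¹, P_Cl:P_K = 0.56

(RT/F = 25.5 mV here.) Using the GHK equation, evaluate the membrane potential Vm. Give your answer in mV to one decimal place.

Vm = 25.5 · ln[(Σ P·[cation]ₒ + Σ P·[anion]ᵢ) / (Σ P·[cation]ᵢ + Σ P·[anion]ₒ)]
Numerator = 1×5.80 + 0.12×136 + 0.56×26.8 = 37.13
Denominator = 1×124 + 0.12×14.4 + 0.56×91.0 = 176.7
Vm = 25.5 · ln(0.21013) = 25.5 × (-1.5600) = -39.78 mV

-39.8 mV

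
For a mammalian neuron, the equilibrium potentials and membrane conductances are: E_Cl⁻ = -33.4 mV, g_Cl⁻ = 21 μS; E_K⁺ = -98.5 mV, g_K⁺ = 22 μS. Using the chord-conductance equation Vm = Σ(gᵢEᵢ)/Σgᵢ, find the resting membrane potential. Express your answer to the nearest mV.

-67 mV

Σ gᵢEᵢ = 21·(-33.4) + 22·(-98.5) = -2868.40
Σ gᵢ = 21 + 22 = 43
Vm = -2868.40 / 43 = -66.71 mV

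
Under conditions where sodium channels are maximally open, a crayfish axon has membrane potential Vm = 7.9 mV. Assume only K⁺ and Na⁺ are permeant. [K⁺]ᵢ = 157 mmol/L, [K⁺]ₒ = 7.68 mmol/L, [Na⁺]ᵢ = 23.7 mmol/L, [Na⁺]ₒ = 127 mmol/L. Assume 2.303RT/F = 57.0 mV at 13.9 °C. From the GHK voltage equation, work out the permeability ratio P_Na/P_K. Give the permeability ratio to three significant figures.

2.21

Let α = P_Na/P_K. GHK: Vm = 57.0·log₁₀[(Kₒ + α·Naₒ)/(Kᵢ + α·Naᵢ)].
10^(Vm/57.0) = 10^(7.9/57.0) = 1.3759
So 1.3759·(Kᵢ + α·Naᵢ) = Kₒ + α·Naₒ → α = (1.3759·157.0 − 7.68) / (127.0 − 1.3759·23.7)
α = (216 − 7.68) / (127.0 − 32.61) = 208.3/94.39 = 2.207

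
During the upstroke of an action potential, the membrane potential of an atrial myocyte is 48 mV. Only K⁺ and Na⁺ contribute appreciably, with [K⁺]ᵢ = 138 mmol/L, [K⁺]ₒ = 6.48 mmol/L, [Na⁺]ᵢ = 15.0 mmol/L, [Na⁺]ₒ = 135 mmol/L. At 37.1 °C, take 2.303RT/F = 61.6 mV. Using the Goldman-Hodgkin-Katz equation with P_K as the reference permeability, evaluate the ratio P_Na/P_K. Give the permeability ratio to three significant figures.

18.4

Let α = P_Na/P_K. GHK: Vm = 61.6·log₁₀[(Kₒ + α·Naₒ)/(Kᵢ + α·Naᵢ)].
10^(Vm/61.6) = 10^(48.0/61.6) = 6.0148
So 6.0148·(Kᵢ + α·Naᵢ) = Kₒ + α·Naₒ → α = (6.0148·138.0 − 6.48) / (135.0 − 6.0148·15.0)
α = (830 − 6.48) / (135.0 − 90.22) = 823.6/44.78 = 18.39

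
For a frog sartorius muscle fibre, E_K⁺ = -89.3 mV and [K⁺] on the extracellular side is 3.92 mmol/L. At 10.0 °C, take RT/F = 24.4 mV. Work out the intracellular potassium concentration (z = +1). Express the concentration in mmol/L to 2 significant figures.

Nernst: E = (24.4/1) · ln([out]/[in]), so ln([out]/[in]) = -89.3 × 1 / 24.4 = -3.6598.
[out]/[in] = e^(-3.6598) = 0.02574.
[in] = 3.92 / 0.02574 = 152.3 mmol/L.

150 mmol/L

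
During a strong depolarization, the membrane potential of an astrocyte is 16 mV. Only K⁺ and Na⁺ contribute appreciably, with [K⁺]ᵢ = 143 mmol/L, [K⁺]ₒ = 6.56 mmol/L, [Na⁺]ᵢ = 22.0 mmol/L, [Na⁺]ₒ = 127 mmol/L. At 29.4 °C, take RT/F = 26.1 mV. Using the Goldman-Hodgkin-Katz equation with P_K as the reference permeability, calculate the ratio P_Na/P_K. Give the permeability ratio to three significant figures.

Let α = P_Na/P_K. GHK: Vm = 26.1·ln[(Kₒ + α·Naₒ)/(Kᵢ + α·Naᵢ)].
e^(Vm/26.1) = e^(16.0/26.1) = 1.846
So 1.846·(Kᵢ + α·Naᵢ) = Kₒ + α·Naₒ → α = (1.846·143.0 − 6.56) / (127.0 − 1.846·22.0)
α = (264 − 6.56) / (127.0 − 40.61) = 257.4/86.39 = 2.98

2.98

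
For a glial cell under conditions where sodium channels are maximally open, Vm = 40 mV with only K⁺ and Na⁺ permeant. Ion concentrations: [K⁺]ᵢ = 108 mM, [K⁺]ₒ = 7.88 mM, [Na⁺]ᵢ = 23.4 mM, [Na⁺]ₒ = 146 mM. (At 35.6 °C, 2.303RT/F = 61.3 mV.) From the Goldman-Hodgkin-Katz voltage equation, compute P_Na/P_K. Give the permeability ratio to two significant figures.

Let α = P_Na/P_K. GHK: Vm = 61.3·log₁₀[(Kₒ + α·Naₒ)/(Kᵢ + α·Naᵢ)].
10^(Vm/61.3) = 10^(40.0/61.3) = 4.4929
So 4.4929·(Kᵢ + α·Naᵢ) = Kₒ + α·Naₒ → α = (4.4929·108.0 − 7.88) / (146.0 − 4.4929·23.4)
α = (485.2 − 7.88) / (146.0 − 105.1) = 477.4/40.87 = 11.68

12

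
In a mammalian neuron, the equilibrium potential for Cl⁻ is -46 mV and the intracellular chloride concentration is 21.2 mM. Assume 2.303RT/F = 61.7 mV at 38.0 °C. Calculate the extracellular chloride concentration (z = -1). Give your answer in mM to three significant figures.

Nernst: E = (61.7/-1) · log₁₀([out]/[in]), so log₁₀([out]/[in]) = -46.0 × -1 / 61.7 = 0.7455.
[out]/[in] = 10^(0.7455) = 5.566.
[out] = 5.566 × 21.2 = 118 mM.

118 mM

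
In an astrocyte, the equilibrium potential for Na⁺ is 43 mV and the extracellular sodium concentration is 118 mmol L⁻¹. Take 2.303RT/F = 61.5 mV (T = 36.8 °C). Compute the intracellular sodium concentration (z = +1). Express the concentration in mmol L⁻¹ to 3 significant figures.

23.6 mmol L⁻¹

Nernst: E = (61.5/1) · log₁₀([out]/[in]), so log₁₀([out]/[in]) = 43.0 × 1 / 61.5 = 0.6992.
[out]/[in] = 10^(0.6992) = 5.002.
[in] = 118 / 5.002 = 23.59 mmol L⁻¹.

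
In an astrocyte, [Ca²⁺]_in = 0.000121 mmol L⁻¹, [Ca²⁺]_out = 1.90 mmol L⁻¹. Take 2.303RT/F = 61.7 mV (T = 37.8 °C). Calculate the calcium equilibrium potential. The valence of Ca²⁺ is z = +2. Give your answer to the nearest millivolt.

E = (61.7/z) · log₁₀([Ca²⁺]_out/[Ca²⁺]_in) with z = +2.
= (61.7/2) · log₁₀(1.90/0.000121) = 30.85 · log₁₀(1.57e+04)
= 30.85 · (4.1960) = 129.45 mV

129 mV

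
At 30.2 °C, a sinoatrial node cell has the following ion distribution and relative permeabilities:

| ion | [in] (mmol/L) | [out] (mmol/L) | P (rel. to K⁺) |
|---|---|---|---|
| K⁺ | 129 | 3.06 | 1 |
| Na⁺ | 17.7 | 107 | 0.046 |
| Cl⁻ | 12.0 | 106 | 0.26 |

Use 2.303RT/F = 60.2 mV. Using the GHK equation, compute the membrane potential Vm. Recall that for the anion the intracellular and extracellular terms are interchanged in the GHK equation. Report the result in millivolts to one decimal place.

-69.3 mV

Vm = 60.2 · log₁₀[(Σ P·[cation]ₒ + Σ P·[anion]ᵢ) / (Σ P·[cation]ᵢ + Σ P·[anion]ₒ)]
Numerator = 1×3.06 + 0.046×107 + 0.26×12.0 = 11.1
Denominator = 1×129 + 0.046×17.7 + 0.26×106 = 157.4
Vm = 60.2 · log₁₀(0.070545) = 60.2 × (-1.1515) = -69.32 mV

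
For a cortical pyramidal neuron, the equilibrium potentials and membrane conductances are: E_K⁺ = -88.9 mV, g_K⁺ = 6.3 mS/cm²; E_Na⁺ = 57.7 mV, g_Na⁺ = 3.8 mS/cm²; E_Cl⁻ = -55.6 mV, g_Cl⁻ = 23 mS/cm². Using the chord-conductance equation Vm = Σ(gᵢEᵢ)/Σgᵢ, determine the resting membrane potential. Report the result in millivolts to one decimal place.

Σ gᵢEᵢ = 6.3·(-88.9) + 3.8·(57.7) + 23·(-55.6) = -1619.61
Σ gᵢ = 6.3 + 3.8 + 23 = 33.1
Vm = -1619.61 / 33.1 = -48.93 mV

-48.9 mV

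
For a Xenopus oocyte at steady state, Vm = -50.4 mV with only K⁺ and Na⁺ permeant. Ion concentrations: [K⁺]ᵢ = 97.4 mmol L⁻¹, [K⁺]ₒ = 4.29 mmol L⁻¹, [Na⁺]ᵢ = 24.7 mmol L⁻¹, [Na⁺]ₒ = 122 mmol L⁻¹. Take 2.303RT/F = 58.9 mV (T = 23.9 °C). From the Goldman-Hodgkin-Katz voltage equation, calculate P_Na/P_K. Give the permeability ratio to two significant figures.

Let α = P_Na/P_K. GHK: Vm = 58.9·log₁₀[(Kₒ + α·Naₒ)/(Kᵢ + α·Naᵢ)].
10^(Vm/58.9) = 10^(-50.4/58.9) = 0.13942
So 0.13942·(Kᵢ + α·Naᵢ) = Kₒ + α·Naₒ → α = (0.13942·97.4 − 4.29) / (122.0 − 0.13942·24.7)
α = (13.58 − 4.29) / (122.0 − 3.444) = 9.289/118.6 = 0.07835

0.078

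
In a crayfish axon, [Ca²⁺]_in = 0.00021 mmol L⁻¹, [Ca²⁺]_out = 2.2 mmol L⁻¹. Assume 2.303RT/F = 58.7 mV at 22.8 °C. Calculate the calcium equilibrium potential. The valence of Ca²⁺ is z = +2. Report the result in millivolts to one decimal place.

118.0 mV

E = (58.7/z) · log₁₀([Ca²⁺]_out/[Ca²⁺]_in) with z = +2.
= (58.7/2) · log₁₀(2.2/0.00021) = 29.35 · log₁₀(1.048e+04)
= 29.35 · (4.0202) = 117.99 mV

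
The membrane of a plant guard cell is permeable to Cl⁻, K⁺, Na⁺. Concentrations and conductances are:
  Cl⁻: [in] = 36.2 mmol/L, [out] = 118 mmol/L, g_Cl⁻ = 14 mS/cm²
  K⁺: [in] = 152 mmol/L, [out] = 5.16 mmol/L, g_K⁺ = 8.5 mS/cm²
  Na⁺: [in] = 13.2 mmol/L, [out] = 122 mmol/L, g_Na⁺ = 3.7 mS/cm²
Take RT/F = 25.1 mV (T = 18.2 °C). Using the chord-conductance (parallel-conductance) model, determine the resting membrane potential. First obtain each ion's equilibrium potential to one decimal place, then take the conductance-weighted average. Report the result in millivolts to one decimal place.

-35.5 mV

E_Cl⁻ = (25.1/-1)·ln(118/36.2) = -29.7 mV
E_K⁺ = (25.1/1)·ln(5.16/152) = -84.9 mV
E_Na⁺ = (25.1/1)·ln(122/13.2) = 55.8 mV
Vm = (Σ gᵢEᵢ)/(Σ gᵢ) = (14·-29.7 + 8.5·-84.9 + 3.7·55.8) / (14 + 8.5 + 3.7)
= -930.99 / 26.2 = -35.53 mV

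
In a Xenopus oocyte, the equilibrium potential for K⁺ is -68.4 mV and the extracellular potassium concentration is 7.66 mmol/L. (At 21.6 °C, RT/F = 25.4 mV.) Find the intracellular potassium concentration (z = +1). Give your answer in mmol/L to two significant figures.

Nernst: E = (25.4/1) · ln([out]/[in]), so ln([out]/[in]) = -68.4 × 1 / 25.4 = -2.6929.
[out]/[in] = e^(-2.6929) = 0.06768.
[in] = 7.66 / 0.06768 = 113.2 mmol/L.

110 mmol/L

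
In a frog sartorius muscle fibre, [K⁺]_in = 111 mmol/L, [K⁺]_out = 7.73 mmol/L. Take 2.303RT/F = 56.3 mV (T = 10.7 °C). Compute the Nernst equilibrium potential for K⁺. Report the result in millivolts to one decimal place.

-65.1 mV

E = (56.3/z) · log₁₀([K⁺]_out/[K⁺]_in) with z = +1.
= (56.3/1) · log₁₀(7.73/111) = 56.30 · log₁₀(0.06964)
= 56.30 · (-1.1571) = -65.15 mV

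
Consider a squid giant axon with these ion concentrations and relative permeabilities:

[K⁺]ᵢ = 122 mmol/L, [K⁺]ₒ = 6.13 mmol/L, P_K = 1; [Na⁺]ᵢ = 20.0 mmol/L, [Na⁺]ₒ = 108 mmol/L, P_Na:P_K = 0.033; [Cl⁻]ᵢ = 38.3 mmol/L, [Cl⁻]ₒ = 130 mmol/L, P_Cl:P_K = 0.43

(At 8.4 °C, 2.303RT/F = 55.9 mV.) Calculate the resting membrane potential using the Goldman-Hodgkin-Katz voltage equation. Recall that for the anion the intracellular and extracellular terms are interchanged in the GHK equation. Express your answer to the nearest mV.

Vm = 55.9 · log₁₀[(Σ P·[cation]ₒ + Σ P·[anion]ᵢ) / (Σ P·[cation]ᵢ + Σ P·[anion]ₒ)]
Numerator = 1×6.13 + 0.033×108 + 0.43×38.3 = 26.16
Denominator = 1×122 + 0.033×20.0 + 0.43×130 = 178.6
Vm = 55.9 · log₁₀(0.14652) = 55.9 × (-0.8341) = -46.63 mV

-47 mV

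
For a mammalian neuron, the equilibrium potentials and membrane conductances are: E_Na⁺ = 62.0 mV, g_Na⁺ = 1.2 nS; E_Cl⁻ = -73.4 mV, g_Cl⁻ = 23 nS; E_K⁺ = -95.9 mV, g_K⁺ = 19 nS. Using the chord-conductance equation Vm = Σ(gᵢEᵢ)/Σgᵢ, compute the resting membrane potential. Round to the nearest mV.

Σ gᵢEᵢ = 1.2·(62.0) + 23·(-73.4) + 19·(-95.9) = -3435.90
Σ gᵢ = 1.2 + 23 + 19 = 43.2
Vm = -3435.90 / 43.2 = -79.53 mV

-80 mV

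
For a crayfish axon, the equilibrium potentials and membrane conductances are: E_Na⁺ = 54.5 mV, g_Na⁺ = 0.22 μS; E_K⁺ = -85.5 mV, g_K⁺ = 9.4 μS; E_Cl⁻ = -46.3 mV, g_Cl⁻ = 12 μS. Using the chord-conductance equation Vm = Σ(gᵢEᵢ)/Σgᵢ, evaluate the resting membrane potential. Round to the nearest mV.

-62 mV

Σ gᵢEᵢ = 0.22·(54.5) + 9.4·(-85.5) + 12·(-46.3) = -1347.31
Σ gᵢ = 0.22 + 9.4 + 12 = 21.62
Vm = -1347.31 / 21.62 = -62.32 mV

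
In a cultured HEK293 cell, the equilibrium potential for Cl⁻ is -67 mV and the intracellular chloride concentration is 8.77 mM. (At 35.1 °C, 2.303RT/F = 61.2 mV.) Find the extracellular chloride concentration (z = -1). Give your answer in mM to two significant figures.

Nernst: E = (61.2/-1) · log₁₀([out]/[in]), so log₁₀([out]/[in]) = -67.0 × -1 / 61.2 = 1.0948.
[out]/[in] = 10^(1.0948) = 12.44.
[out] = 12.44 × 8.77 = 109.1 mM.

110 mM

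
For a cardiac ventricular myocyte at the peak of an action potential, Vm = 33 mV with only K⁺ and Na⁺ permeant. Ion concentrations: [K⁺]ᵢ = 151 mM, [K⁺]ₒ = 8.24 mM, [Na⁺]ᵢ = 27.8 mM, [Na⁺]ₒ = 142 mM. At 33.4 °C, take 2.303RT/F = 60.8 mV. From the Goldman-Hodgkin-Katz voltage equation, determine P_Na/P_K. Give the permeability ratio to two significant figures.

Let α = P_Na/P_K. GHK: Vm = 60.8·log₁₀[(Kₒ + α·Naₒ)/(Kᵢ + α·Naᵢ)].
10^(Vm/60.8) = 10^(33.0/60.8) = 3.4895
So 3.4895·(Kᵢ + α·Naᵢ) = Kₒ + α·Naₒ → α = (3.4895·151.0 − 8.24) / (142.0 − 3.4895·27.8)
α = (526.9 − 8.24) / (142.0 − 97.01) = 518.7/44.99 = 11.53

12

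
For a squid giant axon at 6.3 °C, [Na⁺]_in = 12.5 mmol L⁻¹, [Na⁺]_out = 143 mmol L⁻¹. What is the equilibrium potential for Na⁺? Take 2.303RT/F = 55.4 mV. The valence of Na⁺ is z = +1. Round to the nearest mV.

59 mV

E = (55.4/z) · log₁₀([Na⁺]_out/[Na⁺]_in) with z = +1.
= (55.4/1) · log₁₀(143/12.5) = 55.40 · log₁₀(11.44)
= 55.40 · (1.0584) = 58.64 mV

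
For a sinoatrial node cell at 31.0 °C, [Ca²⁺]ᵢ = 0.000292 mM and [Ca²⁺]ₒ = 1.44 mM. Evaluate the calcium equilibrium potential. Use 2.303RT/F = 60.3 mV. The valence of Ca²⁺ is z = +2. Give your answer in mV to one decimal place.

E = (60.3/z) · log₁₀([Ca²⁺]_out/[Ca²⁺]_in) with z = +2.
= (60.3/2) · log₁₀(1.44/0.000292) = 30.15 · log₁₀(4932)
= 30.15 · (3.6930) = 111.34 mV

111.3 mV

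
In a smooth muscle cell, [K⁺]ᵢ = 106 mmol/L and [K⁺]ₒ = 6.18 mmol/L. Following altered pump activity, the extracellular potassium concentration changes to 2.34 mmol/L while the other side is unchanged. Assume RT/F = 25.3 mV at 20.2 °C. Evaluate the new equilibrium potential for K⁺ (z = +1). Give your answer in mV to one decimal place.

-96.5 mV

After the shift: [K⁺]_out = 2.34, [K⁺]_in = 106 mmol/L.
E_new = (25.3/1)·ln(2.34/106) = 25.30 · (-3.8133) = -96.48 mV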